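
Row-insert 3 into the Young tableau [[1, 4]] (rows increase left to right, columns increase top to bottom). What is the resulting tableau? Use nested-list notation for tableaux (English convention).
[[1, 3], [4]]

In row 1, 3 replaces 4 (the leftmost entry greater than 3); 4 is bumped to row 2. 4 starts a new row 2. The new tableau is [[1, 3], [4]].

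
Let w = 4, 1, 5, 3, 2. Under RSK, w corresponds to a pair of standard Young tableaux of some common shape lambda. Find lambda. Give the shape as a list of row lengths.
[2, 2, 1]

Row-insert each entry into an empty tableau.

After inserting 4: P = [[4]].
After inserting 1: P = [[1], [4]].
After inserting 5: P = [[1, 5], [4]].
After inserting 3: P = [[1, 3], [4, 5]].
After inserting 2: P = [[1, 2], [3, 5], [4]].

The final insertion tableau P = [[1, 2], [3, 5], [4]] has shape [2, 2, 1].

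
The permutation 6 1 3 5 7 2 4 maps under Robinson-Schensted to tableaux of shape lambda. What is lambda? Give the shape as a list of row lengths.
Row-insert each entry into an empty tableau.

After inserting 6: P = [[6]].
After inserting 1: P = [[1], [6]].
After inserting 3: P = [[1, 3], [6]].
After inserting 5: P = [[1, 3, 5], [6]].
After inserting 7: P = [[1, 3, 5, 7], [6]].
After inserting 2: P = [[1, 2, 5, 7], [3], [6]].
After inserting 4: P = [[1, 2, 4, 7], [3, 5], [6]].

The final insertion tableau P = [[1, 2, 4, 7], [3, 5], [6]] has shape [4, 2, 1].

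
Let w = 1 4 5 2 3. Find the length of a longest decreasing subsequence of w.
2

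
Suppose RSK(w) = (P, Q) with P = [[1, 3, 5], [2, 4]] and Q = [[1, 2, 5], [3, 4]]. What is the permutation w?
2 4 1 3 5

Reverse the RSK construction: for i from n down to 1, find the cell of Q containing i, remove the entry at that cell from P, and reverse-bump it up through P; the value ejected from row 1 is w(i).

Step i=5: Q has 5 at row 1, column 3; remove that cell from P, ejecting 5. So w(5) = 5. P is now [[1, 3], [2, 4]].
Step i=4: Q has 4 at row 2, column 2; remove 4 from row 2 of P and reverse-bump: 4 enters row 1 and ejects 3. So w(4) = 3. P is now [[1, 4], [2]].
Step i=3: Q has 3 at row 2, column 1; remove 2 from row 2 of P and reverse-bump: 2 enters row 1 and ejects 1. So w(3) = 1. P is now [[2, 4]].
Step i=2: Q has 2 at row 1, column 2; remove that cell from P, ejecting 4. So w(2) = 4. P is now [[2]].
Step i=1: Q has 1 at row 1, column 1; remove that cell from P, ejecting 2. So w(1) = 2. P is now [].

So w = 2 4 1 3 5.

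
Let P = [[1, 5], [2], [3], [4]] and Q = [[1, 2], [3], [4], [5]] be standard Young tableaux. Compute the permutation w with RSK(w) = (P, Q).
Reverse RSK: for i = n, n-1, ..., 1, locate i in Q, remove the corresponding corner cell from P, and reverse-bump its entry up through P; the value ejected from row 1 is w(i).

So w = 4 5 3 2 1.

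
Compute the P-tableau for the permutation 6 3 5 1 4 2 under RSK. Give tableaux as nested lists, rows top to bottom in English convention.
Insert 6: appended to row 1. P = [[6]].
Insert 3: 3 bumps 6 from row 1; 6 starts row 2. P = [[3], [6]].
Insert 5: appended to row 1. P = [[3, 5], [6]].
Insert 1: 1 bumps 3 from row 1; 3 bumps 6 from row 2; 6 starts row 3. P = [[1, 5], [3], [6]].
Insert 4: 4 bumps 5 from row 1; 5 appends to row 2. P = [[1, 4], [3, 5], [6]].
Insert 2: 2 bumps 4 from row 1; 4 bumps 5 from row 2; 5 bumps 6 from row 3; 6 starts row 4. P = [[1, 2], [3, 4], [5], [6]].

So P = [[1, 2], [3, 4], [5], [6]].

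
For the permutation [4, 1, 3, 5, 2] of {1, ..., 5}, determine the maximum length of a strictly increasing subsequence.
3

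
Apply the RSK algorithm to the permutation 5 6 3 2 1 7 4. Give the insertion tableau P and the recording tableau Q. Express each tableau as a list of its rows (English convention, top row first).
P = [[1, 4, 7], [2, 6], [3], [5]], Q = [[1, 2, 6], [3, 7], [4], [5]]

Insert each entry of the permutation into P by Schensted row insertion, recording in Q the position of each new cell.

Insert 5: appended to row 1. P = [[5]], Q = [[1]].
Insert 6: appended to row 1. P = [[5, 6]], Q = [[1, 2]].
Insert 3: 3 bumps 5 from row 1; 5 starts row 2. P = [[3, 6], [5]], Q = [[1, 2], [3]].
Insert 2: 2 bumps 3 from row 1; 3 bumps 5 from row 2; 5 starts row 3. P = [[2, 6], [3], [5]], Q = [[1, 2], [3], [4]].
Insert 1: 1 bumps 2 from row 1; 2 bumps 3 from row 2; 3 bumps 5 from row 3; 5 starts row 4. P = [[1, 6], [2], [3], [5]], Q = [[1, 2], [3], [4], [5]].
Insert 7: appended to row 1. P = [[1, 6, 7], [2], [3], [5]], Q = [[1, 2, 6], [3], [4], [5]].
Insert 4: 4 bumps 6 from row 1; 6 appends to row 2. P = [[1, 4, 7], [2, 6], [3], [5]], Q = [[1, 2, 6], [3, 7], [4], [5]].

So P = [[1, 4, 7], [2, 6], [3], [5]], Q = [[1, 2, 6], [3, 7], [4], [5]].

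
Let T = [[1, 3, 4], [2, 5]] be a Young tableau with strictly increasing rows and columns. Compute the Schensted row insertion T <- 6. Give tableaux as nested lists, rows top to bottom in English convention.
[[1, 3, 4, 6], [2, 5]]

6 is larger than every entry of row 1, so it is appended to row 1. The new tableau is [[1, 3, 4, 6], [2, 5]].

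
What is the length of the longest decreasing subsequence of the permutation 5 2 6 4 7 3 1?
4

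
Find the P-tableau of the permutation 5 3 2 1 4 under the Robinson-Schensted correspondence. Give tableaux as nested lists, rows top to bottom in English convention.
P = [[1, 4], [2], [3], [5]]

Insert 5: appended to row 1. P = [[5]].
Insert 3: 3 bumps 5 from row 1; 5 starts row 2. P = [[3], [5]].
Insert 2: 2 bumps 3 from row 1; 3 bumps 5 from row 2; 5 starts row 3. P = [[2], [3], [5]].
Insert 1: 1 bumps 2 from row 1; 2 bumps 3 from row 2; 3 bumps 5 from row 3; 5 starts row 4. P = [[1], [2], [3], [5]].
Insert 4: appended to row 1. P = [[1, 4], [2], [3], [5]].

So P = [[1, 4], [2], [3], [5]].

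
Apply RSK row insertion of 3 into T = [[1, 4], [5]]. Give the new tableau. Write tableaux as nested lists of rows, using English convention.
[[1, 3], [4], [5]]

In row 1, 3 replaces 4 (the leftmost entry greater than 3); 4 is bumped to row 2. In row 2, 4 replaces 5 (the leftmost entry greater than 4); 5 is bumped to row 3. 5 starts a new row 3. The new tableau is [[1, 3], [4], [5]].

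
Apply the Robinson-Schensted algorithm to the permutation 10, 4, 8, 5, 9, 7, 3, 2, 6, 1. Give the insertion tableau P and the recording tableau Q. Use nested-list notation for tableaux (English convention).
Insert each entry of the permutation into P by Schensted row insertion, recording in Q the position of each new cell.

Insert 10: appended to row 1. P = [[10]], Q = [[1]].
Insert 4: 4 bumps 10 from row 1; 10 starts row 2. P = [[4], [10]], Q = [[1], [2]].
Insert 8: appended to row 1. P = [[4, 8], [10]], Q = [[1, 3], [2]].
Insert 5: 5 bumps 8 from row 1; 8 bumps 10 from row 2; 10 starts row 3. P = [[4, 5], [8], [10]], Q = [[1, 3], [2], [4]].
Insert 9: appended to row 1. P = [[4, 5, 9], [8], [10]], Q = [[1, 3, 5], [2], [4]].
Insert 7: 7 bumps 9 from row 1; 9 appends to row 2. P = [[4, 5, 7], [8, 9], [10]], Q = [[1, 3, 5], [2, 6], [4]].
Insert 3: 3 bumps 4 from row 1; 4 bumps 8 from row 2; 8 bumps 10 from row 3; 10 starts row 4. P = [[3, 5, 7], [4, 9], [8], [10]], Q = [[1, 3, 5], [2, 6], [4], [7]].
Insert 2: 2 bumps 3 from row 1; 3 bumps 4 from row 2; 4 bumps 8 from row 3; 8 bumps 10 from row 4; 10 starts row 5. P = [[2, 5, 7], [3, 9], [4], [8], [10]], Q = [[1, 3, 5], [2, 6], [4], [7], [8]].
Insert 6: 6 bumps 7 from row 1; 7 bumps 9 from row 2; 9 appends to row 3. P = [[2, 5, 6], [3, 7], [4, 9], [8], [10]], Q = [[1, 3, 5], [2, 6], [4, 9], [7], [8]].
Insert 1: 1 bumps 2 from row 1; 2 bumps 3 from row 2; 3 bumps 4 from row 3; 4 bumps 8 from row 4; 8 bumps 10 from row 5; 10 starts row 6. P = [[1, 5, 6], [2, 7], [3, 9], [4], [8], [10]], Q = [[1, 3, 5], [2, 6], [4, 9], [7], [8], [10]].

So P = [[1, 5, 6], [2, 7], [3, 9], [4], [8], [10]], Q = [[1, 3, 5], [2, 6], [4, 9], [7], [8], [10]].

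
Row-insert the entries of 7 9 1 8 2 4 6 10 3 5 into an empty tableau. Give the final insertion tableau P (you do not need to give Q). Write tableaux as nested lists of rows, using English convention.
After inserting 7: P = [[7]].
After inserting 9: P = [[7, 9]].
After inserting 1: P = [[1, 9], [7]].
After inserting 8: P = [[1, 8], [7, 9]].
After inserting 2: P = [[1, 2], [7, 8], [9]].
After inserting 4: P = [[1, 2, 4], [7, 8], [9]].
After inserting 6: P = [[1, 2, 4, 6], [7, 8], [9]].
After inserting 10: P = [[1, 2, 4, 6, 10], [7, 8], [9]].
After inserting 3: P = [[1, 2, 3, 6, 10], [4, 8], [7], [9]].
After inserting 5: P = [[1, 2, 3, 5, 10], [4, 6], [7, 8], [9]].

So P = [[1, 2, 3, 5, 10], [4, 6], [7, 8], [9]].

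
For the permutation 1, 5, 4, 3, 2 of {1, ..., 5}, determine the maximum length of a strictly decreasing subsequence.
4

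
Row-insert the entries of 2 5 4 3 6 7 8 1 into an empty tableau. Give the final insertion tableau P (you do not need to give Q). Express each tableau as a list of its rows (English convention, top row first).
Insert 2: appended to row 1. P = [[2]].
Insert 5: appended to row 1. P = [[2, 5]].
Insert 4: 4 bumps 5 from row 1; 5 starts row 2. P = [[2, 4], [5]].
Insert 3: 3 bumps 4 from row 1; 4 bumps 5 from row 2; 5 starts row 3. P = [[2, 3], [4], [5]].
Insert 6: appended to row 1. P = [[2, 3, 6], [4], [5]].
Insert 7: appended to row 1. P = [[2, 3, 6, 7], [4], [5]].
Insert 8: appended to row 1. P = [[2, 3, 6, 7, 8], [4], [5]].
Insert 1: 1 bumps 2 from row 1; 2 bumps 4 from row 2; 4 bumps 5 from row 3; 5 starts row 4. P = [[1, 3, 6, 7, 8], [2], [4], [5]].

So P = [[1, 3, 6, 7, 8], [2], [4], [5]].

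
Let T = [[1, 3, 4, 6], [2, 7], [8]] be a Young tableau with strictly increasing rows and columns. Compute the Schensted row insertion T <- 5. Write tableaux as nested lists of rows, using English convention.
[[1, 3, 4, 5], [2, 6], [7], [8]]

In row 1, 5 replaces 6 (the leftmost entry greater than 5); 6 is bumped to row 2. In row 2, 6 replaces 7 (the leftmost entry greater than 6); 7 is bumped to row 3. In row 3, 7 replaces 8 (the leftmost entry greater than 7); 8 is bumped to row 4. 8 starts a new row 4. The new tableau is [[1, 3, 4, 5], [2, 6], [7], [8]].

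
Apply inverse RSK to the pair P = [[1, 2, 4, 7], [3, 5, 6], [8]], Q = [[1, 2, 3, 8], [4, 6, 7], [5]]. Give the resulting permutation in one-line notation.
Reverse RSK: for i = n, n-1, ..., 1, locate i in Q, remove the corresponding corner cell from P, and reverse-bump its entry up through P; the value ejected from row 1 is w(i).

So w = 3 5 8 6 1 2 4 7.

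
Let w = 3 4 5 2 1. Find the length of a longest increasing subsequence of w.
3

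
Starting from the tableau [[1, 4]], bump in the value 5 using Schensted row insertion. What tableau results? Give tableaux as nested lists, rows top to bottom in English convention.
[[1, 4, 5]]

5 is larger than every entry of row 1, so it is appended to row 1. The new tableau is [[1, 4, 5]].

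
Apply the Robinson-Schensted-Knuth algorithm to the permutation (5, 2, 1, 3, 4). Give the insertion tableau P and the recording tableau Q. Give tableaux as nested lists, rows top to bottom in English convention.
Insert each entry of the permutation into P by Schensted row insertion, recording in Q the position of each new cell.

Insert 5: appended to row 1. P = [[5]], Q = [[1]].
Insert 2: 2 bumps 5 from row 1; 5 starts row 2. P = [[2], [5]], Q = [[1], [2]].
Insert 1: 1 bumps 2 from row 1; 2 bumps 5 from row 2; 5 starts row 3. P = [[1], [2], [5]], Q = [[1], [2], [3]].
Insert 3: appended to row 1. P = [[1, 3], [2], [5]], Q = [[1, 4], [2], [3]].
Insert 4: appended to row 1. P = [[1, 3, 4], [2], [5]], Q = [[1, 4, 5], [2], [3]].

So P = [[1, 3, 4], [2], [5]], Q = [[1, 4, 5], [2], [3]].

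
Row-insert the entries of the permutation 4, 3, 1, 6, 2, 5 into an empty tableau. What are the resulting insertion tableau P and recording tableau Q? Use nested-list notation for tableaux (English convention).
P = [[1, 2, 5], [3, 6], [4]], Q = [[1, 4, 6], [2, 5], [3]]

Insert each entry of the permutation into P by Schensted row insertion, recording in Q the position of each new cell.

Insert 4: appended to row 1. P = [[4]], Q = [[1]].
Insert 3: 3 bumps 4 from row 1; 4 starts row 2. P = [[3], [4]], Q = [[1], [2]].
Insert 1: 1 bumps 3 from row 1; 3 bumps 4 from row 2; 4 starts row 3. P = [[1], [3], [4]], Q = [[1], [2], [3]].
Insert 6: appended to row 1. P = [[1, 6], [3], [4]], Q = [[1, 4], [2], [3]].
Insert 2: 2 bumps 6 from row 1; 6 appends to row 2. P = [[1, 2], [3, 6], [4]], Q = [[1, 4], [2, 5], [3]].
Insert 5: appended to row 1. P = [[1, 2, 5], [3, 6], [4]], Q = [[1, 4, 6], [2, 5], [3]].

So P = [[1, 2, 5], [3, 6], [4]], Q = [[1, 4, 6], [2, 5], [3]].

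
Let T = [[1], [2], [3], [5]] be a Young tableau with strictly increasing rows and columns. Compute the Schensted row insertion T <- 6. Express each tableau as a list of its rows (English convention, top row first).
6 is larger than every entry of row 1, so it is appended to row 1. The new tableau is [[1, 6], [2], [3], [5]].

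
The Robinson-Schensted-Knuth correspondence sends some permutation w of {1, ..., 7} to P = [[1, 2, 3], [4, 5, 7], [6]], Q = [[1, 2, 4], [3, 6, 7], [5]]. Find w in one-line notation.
4 6 5 7 1 2 3

Reverse the RSK construction: for i from n down to 1, find the cell of Q containing i, remove the entry at that cell from P, and reverse-bump it up through P; the value ejected from row 1 is w(i).

Step i=7: Q has 7 at row 2, column 3; remove 7 from row 2 of P and reverse-bump: 7 enters row 1 and ejects 3. So w(7) = 3. P is now [[1, 2, 7], [4, 5], [6]].
Step i=6: Q has 6 at row 2, column 2; remove 5 from row 2 of P and reverse-bump: 5 enters row 1 and ejects 2. So w(6) = 2. P is now [[1, 5, 7], [4], [6]].
Step i=5: Q has 5 at row 3, column 1; remove 6 from row 3 of P and reverse-bump: 6 enters row 2 and ejects 4; 4 enters row 1 and ejects 1. So w(5) = 1. P is now [[4, 5, 7], [6]].
Step i=4: Q has 4 at row 1, column 3; remove that cell from P, ejecting 7. So w(4) = 7. P is now [[4, 5], [6]].
Step i=3: Q has 3 at row 2, column 1; remove 6 from row 2 of P and reverse-bump: 6 enters row 1 and ejects 5. So w(3) = 5. P is now [[4, 6]].
Step i=2: Q has 2 at row 1, column 2; remove that cell from P, ejecting 6. So w(2) = 6. P is now [[4]].
Step i=1: Q has 1 at row 1, column 1; remove that cell from P, ejecting 4. So w(1) = 4. P is now [].

So w = 4 6 5 7 1 2 3.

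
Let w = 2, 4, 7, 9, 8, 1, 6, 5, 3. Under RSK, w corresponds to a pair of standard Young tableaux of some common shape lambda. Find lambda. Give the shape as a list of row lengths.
[4, 2, 1, 1, 1]

Row-insert each entry into an empty tableau.

After inserting 2: P = [[2]].
After inserting 4: P = [[2, 4]].
After inserting 7: P = [[2, 4, 7]].
After inserting 9: P = [[2, 4, 7, 9]].
After inserting 8: P = [[2, 4, 7, 8], [9]].
After inserting 1: P = [[1, 4, 7, 8], [2], [9]].
After inserting 6: P = [[1, 4, 6, 8], [2, 7], [9]].
After inserting 5: P = [[1, 4, 5, 8], [2, 6], [7], [9]].
After inserting 3: P = [[1, 3, 5, 8], [2, 4], [6], [7], [9]].

The final insertion tableau P = [[1, 3, 5, 8], [2, 4], [6], [7], [9]] has shape [4, 2, 1, 1, 1].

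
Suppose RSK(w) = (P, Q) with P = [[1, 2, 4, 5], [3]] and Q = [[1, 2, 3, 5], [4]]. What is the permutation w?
1 3 4 2 5

Reverse the RSK construction: for i from n down to 1, find the cell of Q containing i, remove the entry at that cell from P, and reverse-bump it up through P; the value ejected from row 1 is w(i).

Step i=5: Q has 5 at row 1, column 4; remove that cell from P, ejecting 5. So w(5) = 5. P is now [[1, 2, 4], [3]].
Step i=4: Q has 4 at row 2, column 1; remove 3 from row 2 of P and reverse-bump: 3 enters row 1 and ejects 2. So w(4) = 2. P is now [[1, 3, 4]].
Step i=3: Q has 3 at row 1, column 3; remove that cell from P, ejecting 4. So w(3) = 4. P is now [[1, 3]].
Step i=2: Q has 2 at row 1, column 2; remove that cell from P, ejecting 3. So w(2) = 3. P is now [[1]].
Step i=1: Q has 1 at row 1, column 1; remove that cell from P, ejecting 1. So w(1) = 1. P is now [].

So w = 1 3 4 2 5.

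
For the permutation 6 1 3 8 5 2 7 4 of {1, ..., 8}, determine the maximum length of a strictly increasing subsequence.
4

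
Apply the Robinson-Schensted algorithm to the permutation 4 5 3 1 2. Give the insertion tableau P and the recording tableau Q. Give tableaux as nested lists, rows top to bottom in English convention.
P = [[1, 2], [3, 5], [4]], Q = [[1, 2], [3, 5], [4]]

Insert each entry of the permutation into P by Schensted row insertion, recording in Q the position of each new cell.

Insert 4: appended to row 1. P = [[4]], Q = [[1]].
Insert 5: appended to row 1. P = [[4, 5]], Q = [[1, 2]].
Insert 3: 3 bumps 4 from row 1; 4 starts row 2. P = [[3, 5], [4]], Q = [[1, 2], [3]].
Insert 1: 1 bumps 3 from row 1; 3 bumps 4 from row 2; 4 starts row 3. P = [[1, 5], [3], [4]], Q = [[1, 2], [3], [4]].
Insert 2: 2 bumps 5 from row 1; 5 appends to row 2. P = [[1, 2], [3, 5], [4]], Q = [[1, 2], [3, 5], [4]].

So P = [[1, 2], [3, 5], [4]], Q = [[1, 2], [3, 5], [4]].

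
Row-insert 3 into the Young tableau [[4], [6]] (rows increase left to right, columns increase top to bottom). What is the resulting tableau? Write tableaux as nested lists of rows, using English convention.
[[3], [4], [6]]

In row 1, 3 replaces 4 (the leftmost entry greater than 3); 4 is bumped to row 2. In row 2, 4 replaces 6 (the leftmost entry greater than 4); 6 is bumped to row 3. 6 starts a new row 3. The new tableau is [[3], [4], [6]].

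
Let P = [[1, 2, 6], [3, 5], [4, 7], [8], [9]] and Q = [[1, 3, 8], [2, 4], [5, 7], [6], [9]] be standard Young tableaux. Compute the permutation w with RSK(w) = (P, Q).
Reverse the RSK construction: for i from n down to 1, find the cell of Q containing i, remove the entry at that cell from P, and reverse-bump it up through P; the value ejected from row 1 is w(i).

Step i=9: Q has 9 at row 5, column 1; remove 9 from row 5 of P and reverse-bump: 9 enters row 4 and ejects 8; 8 enters row 3 and ejects 7; 7 enters row 2 and ejects 5; 5 enters row 1 and ejects 2. So w(9) = 2. P is now [[1, 5, 6], [3, 7], [4, 8], [9]].
Step i=8: Q has 8 at row 1, column 3; remove that cell from P, ejecting 6. So w(8) = 6. P is now [[1, 5], [3, 7], [4, 8], [9]].
Step i=7: Q has 7 at row 3, column 2; remove 8 from row 3 of P and reverse-bump: 8 enters row 2 and ejects 7; 7 enters row 1 and ejects 5. So w(7) = 5. P is now [[1, 7], [3, 8], [4], [9]].
Step i=6: Q has 6 at row 4, column 1; remove 9 from row 4 of P and reverse-bump: 9 enters row 3 and ejects 4; 4 enters row 2 and ejects 3; 3 enters row 1 and ejects 1. So w(6) = 1. P is now [[3, 7], [4, 8], [9]].
Step i=5: Q has 5 at row 3, column 1; remove 9 from row 3 of P and reverse-bump: 9 enters row 2 and ejects 8; 8 enters row 1 and ejects 7. So w(5) = 7. P is now [[3, 8], [4, 9]].
Step i=4: Q has 4 at row 2, column 2; remove 9 from row 2 of P and reverse-bump: 9 enters row 1 and ejects 8. So w(4) = 8. P is now [[3, 9], [4]].
Step i=3: Q has 3 at row 1, column 2; remove that cell from P, ejecting 9. So w(3) = 9. P is now [[3], [4]].
Step i=2: Q has 2 at row 2, column 1; remove 4 from row 2 of P and reverse-bump: 4 enters row 1 and ejects 3. So w(2) = 3. P is now [[4]].
Step i=1: Q has 1 at row 1, column 1; remove that cell from P, ejecting 4. So w(1) = 4. P is now [].

So w = 4 3 9 8 7 1 5 6 2.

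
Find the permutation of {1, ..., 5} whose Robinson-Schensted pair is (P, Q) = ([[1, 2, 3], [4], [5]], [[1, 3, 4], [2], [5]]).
5 1 2 4 3

Reverse the RSK construction: for i from n down to 1, find the cell of Q containing i, remove the entry at that cell from P, and reverse-bump it up through P; the value ejected from row 1 is w(i).

Step i=5: Q has 5 at row 3, column 1; remove 5 from row 3 of P and reverse-bump: 5 enters row 2 and ejects 4; 4 enters row 1 and ejects 3. So w(5) = 3. P is now [[1, 2, 4], [5]].
Step i=4: Q has 4 at row 1, column 3; remove that cell from P, ejecting 4. So w(4) = 4. P is now [[1, 2], [5]].
Step i=3: Q has 3 at row 1, column 2; remove that cell from P, ejecting 2. So w(3) = 2. P is now [[1], [5]].
Step i=2: Q has 2 at row 2, column 1; remove 5 from row 2 of P and reverse-bump: 5 enters row 1 and ejects 1. So w(2) = 1. P is now [[5]].
Step i=1: Q has 1 at row 1, column 1; remove that cell from P, ejecting 5. So w(1) = 5. P is now [].

So w = 5 1 2 4 3.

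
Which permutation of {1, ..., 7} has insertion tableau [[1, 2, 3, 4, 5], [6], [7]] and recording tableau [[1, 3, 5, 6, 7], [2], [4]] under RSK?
Reverse the RSK construction: for i from n down to 1, find the cell of Q containing i, remove the entry at that cell from P, and reverse-bump it up through P; the value ejected from row 1 is w(i).

Step i=7: Q has 7 at row 1, column 5; remove that cell from P, ejecting 5. So w(7) = 5. P is now [[1, 2, 3, 4], [6], [7]].
Step i=6: Q has 6 at row 1, column 4; remove that cell from P, ejecting 4. So w(6) = 4. P is now [[1, 2, 3], [6], [7]].
Step i=5: Q has 5 at row 1, column 3; remove that cell from P, ejecting 3. So w(5) = 3. P is now [[1, 2], [6], [7]].
Step i=4: Q has 4 at row 3, column 1; remove 7 from row 3 of P and reverse-bump: 7 enters row 2 and ejects 6; 6 enters row 1 and ejects 2. So w(4) = 2. P is now [[1, 6], [7]].
Step i=3: Q has 3 at row 1, column 2; remove that cell from P, ejecting 6. So w(3) = 6. P is now [[1], [7]].
Step i=2: Q has 2 at row 2, column 1; remove 7 from row 2 of P and reverse-bump: 7 enters row 1 and ejects 1. So w(2) = 1. P is now [[7]].
Step i=1: Q has 1 at row 1, column 1; remove that cell from P, ejecting 7. So w(1) = 7. P is now [].

So w = 7 1 6 2 3 4 5.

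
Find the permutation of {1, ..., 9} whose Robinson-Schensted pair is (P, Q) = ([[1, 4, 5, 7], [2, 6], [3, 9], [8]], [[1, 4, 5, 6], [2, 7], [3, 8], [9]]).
8 3 2 4 6 9 7 5 1

Reverse the RSK construction: for i from n down to 1, find the cell of Q containing i, remove the entry at that cell from P, and reverse-bump it up through P; the value ejected from row 1 is w(i).

Step i=9: Q has 9 at row 4, column 1; remove 8 from row 4 of P and reverse-bump: 8 enters row 3 and ejects 3; 3 enters row 2 and ejects 2; 2 enters row 1 and ejects 1. So w(9) = 1. P is now [[2, 4, 5, 7], [3, 6], [8, 9]].
Step i=8: Q has 8 at row 3, column 2; remove 9 from row 3 of P and reverse-bump: 9 enters row 2 and ejects 6; 6 enters row 1 and ejects 5. So w(8) = 5. P is now [[2, 4, 6, 7], [3, 9], [8]].
Step i=7: Q has 7 at row 2, column 2; remove 9 from row 2 of P and reverse-bump: 9 enters row 1 and ejects 7. So w(7) = 7. P is now [[2, 4, 6, 9], [3], [8]].
Step i=6: Q has 6 at row 1, column 4; remove that cell from P, ejecting 9. So w(6) = 9. P is now [[2, 4, 6], [3], [8]].
Step i=5: Q has 5 at row 1, column 3; remove that cell from P, ejecting 6. So w(5) = 6. P is now [[2, 4], [3], [8]].
Step i=4: Q has 4 at row 1, column 2; remove that cell from P, ejecting 4. So w(4) = 4. P is now [[2], [3], [8]].
Step i=3: Q has 3 at row 3, column 1; remove 8 from row 3 of P and reverse-bump: 8 enters row 2 and ejects 3; 3 enters row 1 and ejects 2. So w(3) = 2. P is now [[3], [8]].
Step i=2: Q has 2 at row 2, column 1; remove 8 from row 2 of P and reverse-bump: 8 enters row 1 and ejects 3. So w(2) = 3. P is now [[8]].
Step i=1: Q has 1 at row 1, column 1; remove that cell from P, ejecting 8. So w(1) = 8. P is now [].

So w = 8 3 2 4 6 9 7 5 1.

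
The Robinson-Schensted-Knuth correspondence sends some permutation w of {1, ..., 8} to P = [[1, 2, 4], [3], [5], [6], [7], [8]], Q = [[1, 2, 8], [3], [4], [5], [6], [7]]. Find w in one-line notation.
Reverse the RSK construction: for i from n down to 1, find the cell of Q containing i, remove the entry at that cell from P, and reverse-bump it up through P; the value ejected from row 1 is w(i).

Step i=8: Q has 8 at row 1, column 3; remove that cell from P, ejecting 4. So w(8) = 4. P is now [[1, 2], [3], [5], [6], [7], [8]].
Step i=7: Q has 7 at row 6, column 1; remove 8 from row 6 of P and reverse-bump: 8 enters row 5 and ejects 7; 7 enters row 4 and ejects 6; 6 enters row 3 and ejects 5; 5 enters row 2 and ejects 3; 3 enters row 1 and ejects 2. So w(7) = 2. P is now [[1, 3], [5], [6], [7], [8]].
Step i=6: Q has 6 at row 5, column 1; remove 8 from row 5 of P and reverse-bump: 8 enters row 4 and ejects 7; 7 enters row 3 and ejects 6; 6 enters row 2 and ejects 5; 5 enters row 1 and ejects 3. So w(6) = 3. P is now [[1, 5], [6], [7], [8]].
Step i=5: Q has 5 at row 4, column 1; remove 8 from row 4 of P and reverse-bump: 8 enters row 3 and ejects 7; 7 enters row 2 and ejects 6; 6 enters row 1 and ejects 5. So w(5) = 5. P is now [[1, 6], [7], [8]].
Step i=4: Q has 4 at row 3, column 1; remove 8 from row 3 of P and reverse-bump: 8 enters row 2 and ejects 7; 7 enters row 1 and ejects 6. So w(4) = 6. P is now [[1, 7], [8]].
Step i=3: Q has 3 at row 2, column 1; remove 8 from row 2 of P and reverse-bump: 8 enters row 1 and ejects 7. So w(3) = 7. P is now [[1, 8]].
Step i=2: Q has 2 at row 1, column 2; remove that cell from P, ejecting 8. So w(2) = 8. P is now [[1]].
Step i=1: Q has 1 at row 1, column 1; remove that cell from P, ejecting 1. So w(1) = 1. P is now [].

So w = 1 8 7 6 5 3 2 4.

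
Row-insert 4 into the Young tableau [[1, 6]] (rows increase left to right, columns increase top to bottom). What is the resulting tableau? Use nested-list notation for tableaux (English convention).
In row 1, 4 replaces 6 (the leftmost entry greater than 4); 6 is bumped to row 2. 6 starts a new row 2. The new tableau is [[1, 4], [6]].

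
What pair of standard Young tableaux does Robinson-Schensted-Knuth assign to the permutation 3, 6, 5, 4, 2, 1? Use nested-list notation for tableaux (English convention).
Insert each entry of the permutation into P by Schensted row insertion, recording in Q the position of each new cell.

Insert 3: appended to row 1. P = [[3]].
Insert 6: appended to row 1. P = [[3, 6]].
Insert 5: 5 bumps 6 from row 1; 6 starts row 2. P = [[3, 5], [6]].
Insert 4: 4 bumps 5 from row 1; 5 bumps 6 from row 2; 6 starts row 3. P = [[3, 4], [5], [6]].
Insert 2: 2 bumps 3 from row 1; 3 bumps 5 from row 2; 5 bumps 6 from row 3; 6 starts row 4. P = [[2, 4], [3], [5], [6]].
Insert 1: 1 bumps 2 from row 1; 2 bumps 3 from row 2; 3 bumps 5 from row 3; 5 bumps 6 from row 4; 6 starts row 5. P = [[1, 4], [2], [3], [5], [6]].

So P = [[1, 4], [2], [3], [5], [6]], Q = [[1, 2], [3], [4], [5], [6]].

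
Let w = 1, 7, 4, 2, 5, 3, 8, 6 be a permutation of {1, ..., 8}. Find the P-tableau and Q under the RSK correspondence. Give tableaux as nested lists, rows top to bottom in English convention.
Insert each entry of the permutation into P by Schensted row insertion, recording in Q the position of each new cell.

Insert 1: appended to row 1. P = [[1]], Q = [[1]].
Insert 7: appended to row 1. P = [[1, 7]], Q = [[1, 2]].
Insert 4: 4 bumps 7 from row 1; 7 starts row 2. P = [[1, 4], [7]], Q = [[1, 2], [3]].
Insert 2: 2 bumps 4 from row 1; 4 bumps 7 from row 2; 7 starts row 3. P = [[1, 2], [4], [7]], Q = [[1, 2], [3], [4]].
Insert 5: appended to row 1. P = [[1, 2, 5], [4], [7]], Q = [[1, 2, 5], [3], [4]].
Insert 3: 3 bumps 5 from row 1; 5 appends to row 2. P = [[1, 2, 3], [4, 5], [7]], Q = [[1, 2, 5], [3, 6], [4]].
Insert 8: appended to row 1. P = [[1, 2, 3, 8], [4, 5], [7]], Q = [[1, 2, 5, 7], [3, 6], [4]].
Insert 6: 6 bumps 8 from row 1; 8 appends to row 2. P = [[1, 2, 3, 6], [4, 5, 8], [7]], Q = [[1, 2, 5, 7], [3, 6, 8], [4]].

So P = [[1, 2, 3, 6], [4, 5, 8], [7]], Q = [[1, 2, 5, 7], [3, 6, 8], [4]].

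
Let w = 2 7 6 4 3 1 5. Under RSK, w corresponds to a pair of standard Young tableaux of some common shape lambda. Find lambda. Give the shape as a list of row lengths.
[3, 1, 1, 1, 1]

RSK row insertion gives P = [[1, 3, 5], [2], [4], [6], [7]], which has shape [3, 1, 1, 1, 1].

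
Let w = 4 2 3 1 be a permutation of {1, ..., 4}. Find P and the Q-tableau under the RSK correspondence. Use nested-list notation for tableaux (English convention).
Insert each entry of the permutation into P by Schensted row insertion, recording in Q the position of each new cell.

After inserting 4: P = [[4]].
After inserting 2: P = [[2], [4]].
After inserting 3: P = [[2, 3], [4]].
After inserting 1: P = [[1, 3], [2], [4]].

So P = [[1, 3], [2], [4]], Q = [[1, 3], [2], [4]].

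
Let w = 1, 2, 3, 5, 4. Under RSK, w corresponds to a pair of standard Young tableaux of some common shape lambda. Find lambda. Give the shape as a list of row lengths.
RSK row insertion gives P = [[1, 2, 3, 4], [5]], which has shape [4, 1].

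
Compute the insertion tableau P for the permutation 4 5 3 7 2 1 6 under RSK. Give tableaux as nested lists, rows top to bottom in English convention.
Insert 4: appended to row 1. P = [[4]].
Insert 5: appended to row 1. P = [[4, 5]].
Insert 3: 3 bumps 4 from row 1; 4 starts row 2. P = [[3, 5], [4]].
Insert 7: appended to row 1. P = [[3, 5, 7], [4]].
Insert 2: 2 bumps 3 from row 1; 3 bumps 4 from row 2; 4 starts row 3. P = [[2, 5, 7], [3], [4]].
Insert 1: 1 bumps 2 from row 1; 2 bumps 3 from row 2; 3 bumps 4 from row 3; 4 starts row 4. P = [[1, 5, 7], [2], [3], [4]].
Insert 6: 6 bumps 7 from row 1; 7 appends to row 2. P = [[1, 5, 6], [2, 7], [3], [4]].

So P = [[1, 5, 6], [2, 7], [3], [4]].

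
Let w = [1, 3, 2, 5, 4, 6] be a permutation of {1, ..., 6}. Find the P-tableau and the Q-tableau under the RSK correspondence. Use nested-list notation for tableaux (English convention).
P = [[1, 2, 4, 6], [3, 5]], Q = [[1, 2, 4, 6], [3, 5]]

Insert each entry of the permutation into P by Schensted row insertion, recording in Q the position of each new cell.

Insert 1: appended to row 1. P = [[1]].
Insert 3: appended to row 1. P = [[1, 3]].
Insert 2: 2 bumps 3 from row 1; 3 starts row 2. P = [[1, 2], [3]].
Insert 5: appended to row 1. P = [[1, 2, 5], [3]].
Insert 4: 4 bumps 5 from row 1; 5 appends to row 2. P = [[1, 2, 4], [3, 5]].
Insert 6: appended to row 1. P = [[1, 2, 4, 6], [3, 5]].

So P = [[1, 2, 4, 6], [3, 5]], Q = [[1, 2, 4, 6], [3, 5]].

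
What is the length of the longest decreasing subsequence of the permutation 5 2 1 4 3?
3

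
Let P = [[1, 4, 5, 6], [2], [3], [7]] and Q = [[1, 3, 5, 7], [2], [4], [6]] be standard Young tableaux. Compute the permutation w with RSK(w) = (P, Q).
7 3 4 2 5 1 6

Reverse the RSK construction: for i from n down to 1, find the cell of Q containing i, remove the entry at that cell from P, and reverse-bump it up through P; the value ejected from row 1 is w(i).

Step i=7: Q has 7 at row 1, column 4; remove that cell from P, ejecting 6. So w(7) = 6. P is now [[1, 4, 5], [2], [3], [7]].
Step i=6: Q has 6 at row 4, column 1; remove 7 from row 4 of P and reverse-bump: 7 enters row 3 and ejects 3; 3 enters row 2 and ejects 2; 2 enters row 1 and ejects 1. So w(6) = 1. P is now [[2, 4, 5], [3], [7]].
Step i=5: Q has 5 at row 1, column 3; remove that cell from P, ejecting 5. So w(5) = 5. P is now [[2, 4], [3], [7]].
Step i=4: Q has 4 at row 3, column 1; remove 7 from row 3 of P and reverse-bump: 7 enters row 2 and ejects 3; 3 enters row 1 and ejects 2. So w(4) = 2. P is now [[3, 4], [7]].
Step i=3: Q has 3 at row 1, column 2; remove that cell from P, ejecting 4. So w(3) = 4. P is now [[3], [7]].
Step i=2: Q has 2 at row 2, column 1; remove 7 from row 2 of P and reverse-bump: 7 enters row 1 and ejects 3. So w(2) = 3. P is now [[7]].
Step i=1: Q has 1 at row 1, column 1; remove that cell from P, ejecting 7. So w(1) = 7. P is now [].

So w = 7 3 4 2 5 1 6.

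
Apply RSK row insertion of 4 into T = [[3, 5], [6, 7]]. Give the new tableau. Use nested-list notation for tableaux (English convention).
In row 1, 4 replaces 5 (the leftmost entry greater than 4); 5 is bumped to row 2. In row 2, 5 replaces 6 (the leftmost entry greater than 5); 6 is bumped to row 3. 6 starts a new row 3. The new tableau is [[3, 4], [5, 7], [6]].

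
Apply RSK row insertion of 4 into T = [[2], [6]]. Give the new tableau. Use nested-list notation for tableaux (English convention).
4 is larger than every entry of row 1, so it is appended to row 1. The new tableau is [[2, 4], [6]].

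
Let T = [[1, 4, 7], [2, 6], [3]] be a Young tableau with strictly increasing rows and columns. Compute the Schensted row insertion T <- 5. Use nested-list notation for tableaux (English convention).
[[1, 4, 5], [2, 6, 7], [3]]

In row 1, 5 replaces 7 (the leftmost entry greater than 5); 7 is bumped to row 2. 7 is appended to row 2. The new tableau is [[1, 4, 5], [2, 6, 7], [3]].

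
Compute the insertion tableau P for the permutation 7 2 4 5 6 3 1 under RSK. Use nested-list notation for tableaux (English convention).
P = [[1, 3, 5, 6], [2], [4], [7]]

After inserting 7: P = [[7]].
After inserting 2: P = [[2], [7]].
After inserting 4: P = [[2, 4], [7]].
After inserting 5: P = [[2, 4, 5], [7]].
After inserting 6: P = [[2, 4, 5, 6], [7]].
After inserting 3: P = [[2, 3, 5, 6], [4], [7]].
After inserting 1: P = [[1, 3, 5, 6], [2], [4], [7]].

So P = [[1, 3, 5, 6], [2], [4], [7]].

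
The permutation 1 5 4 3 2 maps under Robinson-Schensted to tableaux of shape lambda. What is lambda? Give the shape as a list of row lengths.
Row-insert each entry into an empty tableau.

After inserting 1: P = [[1]].
After inserting 5: P = [[1, 5]].
After inserting 4: P = [[1, 4], [5]].
After inserting 3: P = [[1, 3], [4], [5]].
After inserting 2: P = [[1, 2], [3], [4], [5]].

The final insertion tableau P = [[1, 2], [3], [4], [5]] has shape [2, 1, 1, 1].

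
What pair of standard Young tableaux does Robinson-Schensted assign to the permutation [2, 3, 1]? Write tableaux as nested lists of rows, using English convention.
Insert each entry of the permutation into P by Schensted row insertion, recording in Q the position of each new cell.

Insert 2: appended to row 1. P = [[2]], Q = [[1]].
Insert 3: appended to row 1. P = [[2, 3]], Q = [[1, 2]].
Insert 1: 1 bumps 2 from row 1; 2 starts row 2. P = [[1, 3], [2]], Q = [[1, 2], [3]].

So P = [[1, 3], [2]], Q = [[1, 2], [3]].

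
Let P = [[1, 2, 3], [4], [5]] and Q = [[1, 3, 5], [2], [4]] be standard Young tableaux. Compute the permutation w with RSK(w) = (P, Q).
5 1 4 2 3

Reverse the RSK construction: for i from n down to 1, find the cell of Q containing i, remove the entry at that cell from P, and reverse-bump it up through P; the value ejected from row 1 is w(i).

Step i=5: Q has 5 at row 1, column 3; remove that cell from P, ejecting 3. So w(5) = 3. P is now [[1, 2], [4], [5]].
Step i=4: Q has 4 at row 3, column 1; remove 5 from row 3 of P and reverse-bump: 5 enters row 2 and ejects 4; 4 enters row 1 and ejects 2. So w(4) = 2. P is now [[1, 4], [5]].
Step i=3: Q has 3 at row 1, column 2; remove that cell from P, ejecting 4. So w(3) = 4. P is now [[1], [5]].
Step i=2: Q has 2 at row 2, column 1; remove 5 from row 2 of P and reverse-bump: 5 enters row 1 and ejects 1. So w(2) = 1. P is now [[5]].
Step i=1: Q has 1 at row 1, column 1; remove that cell from P, ejecting 5. So w(1) = 5. P is now [].

So w = 5 1 4 2 3.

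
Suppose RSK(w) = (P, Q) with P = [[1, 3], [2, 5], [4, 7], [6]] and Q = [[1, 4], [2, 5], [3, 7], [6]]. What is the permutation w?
Reverse the RSK construction: for i from n down to 1, find the cell of Q containing i, remove the entry at that cell from P, and reverse-bump it up through P; the value ejected from row 1 is w(i).

Step i=7: Q has 7 at row 3, column 2; remove 7 from row 3 of P and reverse-bump: 7 enters row 2 and ejects 5; 5 enters row 1 and ejects 3. So w(7) = 3. P is now [[1, 5], [2, 7], [4], [6]].
Step i=6: Q has 6 at row 4, column 1; remove 6 from row 4 of P and reverse-bump: 6 enters row 3 and ejects 4; 4 enters row 2 and ejects 2; 2 enters row 1 and ejects 1. So w(6) = 1. P is now [[2, 5], [4, 7], [6]].
Step i=5: Q has 5 at row 2, column 2; remove 7 from row 2 of P and reverse-bump: 7 enters row 1 and ejects 5. So w(5) = 5. P is now [[2, 7], [4], [6]].
Step i=4: Q has 4 at row 1, column 2; remove that cell from P, ejecting 7. So w(4) = 7. P is now [[2], [4], [6]].
Step i=3: Q has 3 at row 3, column 1; remove 6 from row 3 of P and reverse-bump: 6 enters row 2 and ejects 4; 4 enters row 1 and ejects 2. So w(3) = 2. P is now [[4], [6]].
Step i=2: Q has 2 at row 2, column 1; remove 6 from row 2 of P and reverse-bump: 6 enters row 1 and ejects 4. So w(2) = 4. P is now [[6]].
Step i=1: Q has 1 at row 1, column 1; remove that cell from P, ejecting 6. So w(1) = 6. P is now [].

So w = 6 4 2 7 5 1 3.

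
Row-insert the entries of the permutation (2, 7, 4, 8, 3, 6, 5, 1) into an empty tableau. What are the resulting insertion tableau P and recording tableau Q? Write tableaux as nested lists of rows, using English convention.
Insert each entry of the permutation into P by Schensted row insertion, recording in Q the position of each new cell.

Insert 2: appended to row 1. P = [[2]], Q = [[1]].
Insert 7: appended to row 1. P = [[2, 7]], Q = [[1, 2]].
Insert 4: 4 bumps 7 from row 1; 7 starts row 2. P = [[2, 4], [7]], Q = [[1, 2], [3]].
Insert 8: appended to row 1. P = [[2, 4, 8], [7]], Q = [[1, 2, 4], [3]].
Insert 3: 3 bumps 4 from row 1; 4 bumps 7 from row 2; 7 starts row 3. P = [[2, 3, 8], [4], [7]], Q = [[1, 2, 4], [3], [5]].
Insert 6: 6 bumps 8 from row 1; 8 appends to row 2. P = [[2, 3, 6], [4, 8], [7]], Q = [[1, 2, 4], [3, 6], [5]].
Insert 5: 5 bumps 6 from row 1; 6 bumps 8 from row 2; 8 appends to row 3. P = [[2, 3, 5], [4, 6], [7, 8]], Q = [[1, 2, 4], [3, 6], [5, 7]].
Insert 1: 1 bumps 2 from row 1; 2 bumps 4 from row 2; 4 bumps 7 from row 3; 7 starts row 4. P = [[1, 3, 5], [2, 6], [4, 8], [7]], Q = [[1, 2, 4], [3, 6], [5, 7], [8]].

So P = [[1, 3, 5], [2, 6], [4, 8], [7]], Q = [[1, 2, 4], [3, 6], [5, 7], [8]].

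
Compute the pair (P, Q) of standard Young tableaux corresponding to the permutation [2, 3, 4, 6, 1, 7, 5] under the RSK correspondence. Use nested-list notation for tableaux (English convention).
Insert each entry of the permutation into P by Schensted row insertion, recording in Q the position of each new cell.

Insert 2: appended to row 1. P = [[2]], Q = [[1]].
Insert 3: appended to row 1. P = [[2, 3]], Q = [[1, 2]].
Insert 4: appended to row 1. P = [[2, 3, 4]], Q = [[1, 2, 3]].
Insert 6: appended to row 1. P = [[2, 3, 4, 6]], Q = [[1, 2, 3, 4]].
Insert 1: 1 bumps 2 from row 1; 2 starts row 2. P = [[1, 3, 4, 6], [2]], Q = [[1, 2, 3, 4], [5]].
Insert 7: appended to row 1. P = [[1, 3, 4, 6, 7], [2]], Q = [[1, 2, 3, 4, 6], [5]].
Insert 5: 5 bumps 6 from row 1; 6 appends to row 2. P = [[1, 3, 4, 5, 7], [2, 6]], Q = [[1, 2, 3, 4, 6], [5, 7]].

So P = [[1, 3, 4, 5, 7], [2, 6]], Q = [[1, 2, 3, 4, 6], [5, 7]].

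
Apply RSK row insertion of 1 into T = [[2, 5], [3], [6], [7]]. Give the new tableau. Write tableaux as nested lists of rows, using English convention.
In row 1, 1 replaces 2 (the leftmost entry greater than 1); 2 is bumped to row 2. In row 2, 2 replaces 3 (the leftmost entry greater than 2); 3 is bumped to row 3. In row 3, 3 replaces 6 (the leftmost entry greater than 3); 6 is bumped to row 4. In row 4, 6 replaces 7 (the leftmost entry greater than 6); 7 is bumped to row 5. 7 starts a new row 5. The new tableau is [[1, 5], [2], [3], [6], [7]].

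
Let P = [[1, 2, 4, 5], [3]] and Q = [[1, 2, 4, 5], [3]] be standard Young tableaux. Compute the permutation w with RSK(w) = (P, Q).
Reverse the RSK construction: for i from n down to 1, find the cell of Q containing i, remove the entry at that cell from P, and reverse-bump it up through P; the value ejected from row 1 is w(i).

Step i=5: Q has 5 at row 1, column 4; remove that cell from P, ejecting 5. So w(5) = 5. P is now [[1, 2, 4], [3]].
Step i=4: Q has 4 at row 1, column 3; remove that cell from P, ejecting 4. So w(4) = 4. P is now [[1, 2], [3]].
Step i=3: Q has 3 at row 2, column 1; remove 3 from row 2 of P and reverse-bump: 3 enters row 1 and ejects 2. So w(3) = 2. P is now [[1, 3]].
Step i=2: Q has 2 at row 1, column 2; remove that cell from P, ejecting 3. So w(2) = 3. P is now [[1]].
Step i=1: Q has 1 at row 1, column 1; remove that cell from P, ejecting 1. So w(1) = 1. P is now [].

So w = 1 3 2 4 5.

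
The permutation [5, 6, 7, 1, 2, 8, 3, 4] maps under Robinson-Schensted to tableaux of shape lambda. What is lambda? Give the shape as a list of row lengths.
[4, 4]

Row-insert each entry into an empty tableau.

After inserting 5: P = [[5]].
After inserting 6: P = [[5, 6]].
After inserting 7: P = [[5, 6, 7]].
After inserting 1: P = [[1, 6, 7], [5]].
After inserting 2: P = [[1, 2, 7], [5, 6]].
After inserting 8: P = [[1, 2, 7, 8], [5, 6]].
After inserting 3: P = [[1, 2, 3, 8], [5, 6, 7]].
After inserting 4: P = [[1, 2, 3, 4], [5, 6, 7, 8]].

The final insertion tableau P = [[1, 2, 3, 4], [5, 6, 7, 8]] has shape [4, 4].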